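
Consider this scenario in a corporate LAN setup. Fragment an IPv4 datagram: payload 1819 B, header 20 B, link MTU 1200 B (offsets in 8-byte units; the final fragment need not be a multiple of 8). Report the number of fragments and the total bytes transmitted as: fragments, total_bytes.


Max data per non-final fragment = floor((MTU - header)/8)*8 = floor((1200 - 20)/8)*8 = floor(1180/8)*8 = 1176 B
Final fragment needs no 8-byte alignment: it can carry up to MTU - header = 1180 B
Non-final fragments needed = ceil((payload - 1180) / 1176) = ceil(639/1176) = ceil(0.5434) = 1
Number of fragments = 1 + 1 = 2
Fragment sizes (data): 1 * 1176 B + 643 B (last, 643 <= 1180 OK)
Total bytes sent = payload + n_frags * header = 1819 + 2*20 = 1819 + 40 = 1859 B

2, 1859


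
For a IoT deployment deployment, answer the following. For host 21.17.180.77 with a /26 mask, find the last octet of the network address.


Given: IP = 21.17.180.77, prefix = /26
Subnet mask = 255.255.255.192
Last octet of IP: 77
Last octet of mask: 192
Network last octet = 77 AND 192 = 64

64


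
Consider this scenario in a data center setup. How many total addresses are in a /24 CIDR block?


Given: CIDR prefix /24
Host bits = 32 - 24 = 8
Total addresses = 2^8 = 256

256


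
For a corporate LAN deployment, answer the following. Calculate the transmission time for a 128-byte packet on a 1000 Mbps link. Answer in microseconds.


Given: packet = 128 bytes, bandwidth = 1000 Mbps
Packet in bits = 128 * 8 = 1024 bits
Bandwidth = 1000 * 10^6 = 1000000000 bps
Time = 1024 / 1000000000 seconds
Time in us = 1024 * 10^6 / 1000000000 = 1.024

1.024


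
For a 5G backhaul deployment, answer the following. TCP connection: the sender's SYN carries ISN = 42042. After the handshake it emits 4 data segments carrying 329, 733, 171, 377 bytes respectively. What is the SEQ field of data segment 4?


The SYN occupies sequence number ISN = 42042, so the first data byte is ISN + 1 = 42043.
SEQ of data segment i = (ISN + 1) + sum of payload sizes of segments 1..i-1.
Segment 1: SEQ = 42043, payload = 329 bytes
Segment 2: SEQ = 42372, payload = 733 bytes
Segment 3: SEQ = 43105, payload = 171 bytes
Segment 4: SEQ = 43276, payload = 377 bytes
SEQ of segment 4 = 42043 + 329 + 733 + 171 = 43276

43276


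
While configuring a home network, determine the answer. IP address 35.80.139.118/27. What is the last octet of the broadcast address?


Given: IP = 35.80.139.118, prefix = /27
Host bits = 32 - 27 = 5
Network last octet = 118 AND mask = 96
Host part size = 2^5 - 1 = 31
Broadcast last octet = 96 OR 31 = 127

127


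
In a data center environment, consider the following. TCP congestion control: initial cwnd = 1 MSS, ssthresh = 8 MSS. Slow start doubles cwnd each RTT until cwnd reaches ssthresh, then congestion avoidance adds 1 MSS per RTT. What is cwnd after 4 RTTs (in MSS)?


RTT 0: cwnd = 1 MSS (initial)
RTT 1: cwnd = 2 MSS (slow start, doubled)
RTT 2: cwnd = 4 MSS (slow start, doubled)
RTT 3: cwnd = 8 MSS (slow start, doubled)
RTT 4: cwnd = 9 MSS (congestion avoidance, +1)

9


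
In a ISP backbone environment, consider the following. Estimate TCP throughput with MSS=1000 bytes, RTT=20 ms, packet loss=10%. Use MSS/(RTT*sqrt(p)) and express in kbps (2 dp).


Given: MSS = 1000 bytes, RTT = 20 ms, loss = 10%
RTT in seconds = 20 / 1000 = 0.02
Loss rate = 10% = 0.1
sqrt(loss) = sqrt(0.1) = 0.316227766017
Throughput (bytes/s) = 1000 / (0.02 * 0.316227766017) = 158113.8830
Throughput (kbps) = 158113.8830 * 8 / 1000 = 1264.911064 -> 1264.91 kbps (2 dp)

1264.91


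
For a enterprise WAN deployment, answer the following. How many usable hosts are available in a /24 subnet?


Given: subnet mask /24
Host bits = 32 - 24 = 8
Total addresses = 2^8 = 256
Usable hosts = 256 - 2 (network + broadcast) = 254

254


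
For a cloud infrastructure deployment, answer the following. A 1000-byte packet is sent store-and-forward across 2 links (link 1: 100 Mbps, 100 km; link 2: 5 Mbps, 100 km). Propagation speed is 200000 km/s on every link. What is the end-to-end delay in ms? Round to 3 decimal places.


Packet = 1000 bytes = 8000 bits. Store-and-forward: sum (t_trans + t_prop) per link.
Link 1: t_trans = 8000/(100*10^6) s = 0.0800 ms; t_prop = 100/200000 s = 0.5000 ms; subtotal = 0.5800 ms
Link 2: t_trans = 8000/(5*10^6) s = 1.6000 ms; t_prop = 100/200000 s = 0.5000 ms; subtotal = 2.1000 ms
End-to-end = 0.5800 + 2.1000 = 2.6800 ms -> 2.680 ms (3 dp)

2.680


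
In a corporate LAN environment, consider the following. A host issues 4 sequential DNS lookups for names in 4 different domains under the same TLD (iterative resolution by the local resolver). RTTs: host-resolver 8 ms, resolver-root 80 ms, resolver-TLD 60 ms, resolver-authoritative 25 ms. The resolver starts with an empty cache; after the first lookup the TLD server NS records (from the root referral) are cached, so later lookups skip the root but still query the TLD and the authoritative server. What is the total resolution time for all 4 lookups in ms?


Lookup 1 (cold cache): local + root + TLD + auth = 8 + 80 + 60 + 25 = 173 ms
Lookups 2..4 (TLD NS cached -> skip root; new domain -> still ask TLD and auth): local + TLD + auth = 8 + 60 + 25 = 93 ms each
Remaining 3 lookups: 3 * 93 = 279 ms
Total = 173 + 279 = 452 ms

452


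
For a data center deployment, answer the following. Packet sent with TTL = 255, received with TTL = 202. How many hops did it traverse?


Given: initial TTL = 255, received TTL = 202
Hops = initial TTL - received TTL
Hops = 255 - 202 = 53

53


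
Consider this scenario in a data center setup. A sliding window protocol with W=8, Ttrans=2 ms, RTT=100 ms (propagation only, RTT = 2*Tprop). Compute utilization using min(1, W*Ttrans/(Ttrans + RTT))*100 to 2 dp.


Given: W = 8, Ttrans = 2 ms, RTT = 100 ms (= 2 * Tprop, Tprop = 50 ms)
Cycle time = Ttrans + RTT = 2 + 100 = 102 ms (first packet sent until its ACK returns)
W * Ttrans = 8 * 2 = 16 ms of sending per cycle
W * Ttrans / (Ttrans + RTT) = 16 / 102 = 0.156863
U = min(1, 0.156863) = 0.156863
U% = 15.69%

15.69


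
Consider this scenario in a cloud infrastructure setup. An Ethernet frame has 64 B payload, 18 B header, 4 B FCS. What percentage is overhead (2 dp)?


Given: payload = 64 B, header = 18 B, trailer = 4 B
Overhead bytes = header + trailer = 18 + 4 = 22
Total frame = payload + overhead = 64 + 22 = 86
Overhead % = 22 / 86 * 100 = 25.5814% -> 25.58% (2 dp)

25.58


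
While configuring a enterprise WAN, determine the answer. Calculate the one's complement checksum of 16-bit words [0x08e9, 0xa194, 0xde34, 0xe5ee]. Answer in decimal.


Given words: [0x08e9, 0xa194, 0xde34, 0xe5ee]
Step 1: Sum all words
Raw sum = 2281 + 41364 + 56884 + 58862 = 159391
Step 2: Fold carry: (28319 + 2) = 28321
One's complement = ~28321 & 0xFFFF = 37214

37214


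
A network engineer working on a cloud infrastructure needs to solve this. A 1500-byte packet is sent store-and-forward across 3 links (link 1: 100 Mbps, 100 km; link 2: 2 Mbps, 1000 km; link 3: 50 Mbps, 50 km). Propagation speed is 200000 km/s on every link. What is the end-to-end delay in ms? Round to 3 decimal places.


Packet = 1500 bytes = 12000 bits. Store-and-forward: sum (t_trans + t_prop) per link.
Link 1: t_trans = 12000/(100*10^6) s = 0.1200 ms; t_prop = 100/200000 s = 0.5000 ms; subtotal = 0.6200 ms
Link 2: t_trans = 12000/(2*10^6) s = 6.0000 ms; t_prop = 1000/200000 s = 5.0000 ms; subtotal = 11.0000 ms
Link 3: t_trans = 12000/(50*10^6) s = 0.2400 ms; t_prop = 50/200000 s = 0.2500 ms; subtotal = 0.4900 ms
End-to-end = 0.6200 + 11.0000 + 0.4900 = 12.1100 ms -> 12.110 ms (3 dp)

12.110


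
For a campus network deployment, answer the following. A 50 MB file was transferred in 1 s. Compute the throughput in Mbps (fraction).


Given: file = 50 MB, time = 1 s
File in Mb = 50 * 8 = 400 Mb
Throughput = 400 / 1 Mbps
Throughput = 400 Mbps

400


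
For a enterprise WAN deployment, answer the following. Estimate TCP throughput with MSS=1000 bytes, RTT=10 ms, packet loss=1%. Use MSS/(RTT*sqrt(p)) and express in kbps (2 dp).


Given: MSS = 1000 bytes, RTT = 10 ms, loss = 1%
RTT in seconds = 10 / 1000 = 0.01
Loss rate = 1% = 0.01
sqrt(loss) = sqrt(0.01) = 0.1
Throughput (bytes/s) = 1000 / (0.01 * 0.1) = 1000000.0000
Throughput (kbps) = 1000000.0000 * 8 / 1000 = 8000.000000 -> 8000.00 kbps (2 dp)

8000.00


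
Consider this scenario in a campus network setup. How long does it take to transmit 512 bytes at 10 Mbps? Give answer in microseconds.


Given: packet = 512 bytes, bandwidth = 10 Mbps
Packet in bits = 512 * 8 = 4096 bits
Bandwidth = 10 * 10^6 = 10000000 bps
Time = 4096 / 10000000 seconds
Time in us = 4096 * 10^6 / 10000000 = 409.6

409.6


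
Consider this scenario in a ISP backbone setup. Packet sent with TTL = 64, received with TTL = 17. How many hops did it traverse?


Given: initial TTL = 64, received TTL = 17
Hops = initial TTL - received TTL
Hops = 64 - 17 = 47

47


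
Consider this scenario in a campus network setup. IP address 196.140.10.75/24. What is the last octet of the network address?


Given: IP = 196.140.10.75, prefix = /24
Subnet mask = 255.255.255.0
Last octet of IP: 75
Last octet of mask: 0
Network last octet = 75 AND 0 = 0

0


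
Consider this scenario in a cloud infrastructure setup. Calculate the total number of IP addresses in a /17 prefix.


Given: CIDR prefix /17
Host bits = 32 - 17 = 15
Total addresses = 2^15 = 32768

32768


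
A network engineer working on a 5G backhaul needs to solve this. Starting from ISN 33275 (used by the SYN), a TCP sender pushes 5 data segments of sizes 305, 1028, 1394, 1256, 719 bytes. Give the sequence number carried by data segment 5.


The SYN occupies sequence number ISN = 33275, so the first data byte is ISN + 1 = 33276.
SEQ of data segment i = (ISN + 1) + sum of payload sizes of segments 1..i-1.
Segment 1: SEQ = 33276, payload = 305 bytes
Segment 2: SEQ = 33581, payload = 1028 bytes
Segment 3: SEQ = 34609, payload = 1394 bytes
Segment 4: SEQ = 36003, payload = 1256 bytes
Segment 5: SEQ = 37259, payload = 719 bytes
SEQ of segment 5 = 33276 + 305 + 1028 + 1394 + 1256 = 37259

37259


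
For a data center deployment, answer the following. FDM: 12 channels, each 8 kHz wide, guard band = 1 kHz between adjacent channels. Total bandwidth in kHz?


Given: 12 channels, 8 kHz each, guard = 1 kHz
Channel bandwidth = 12 * 8 = 96 kHz
Guard bands = 11 gaps * 1 kHz = 11 kHz
Total = 96 + 11 = 107 kHz

107


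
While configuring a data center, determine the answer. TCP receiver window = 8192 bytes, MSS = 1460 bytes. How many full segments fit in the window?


Given: RWND = 8192 bytes, MSS = 1460 bytes
Full segments = floor(RWND / MSS)
Full segments = floor(8192 / 1460)
Full segments = floor(5.611) = 5

5


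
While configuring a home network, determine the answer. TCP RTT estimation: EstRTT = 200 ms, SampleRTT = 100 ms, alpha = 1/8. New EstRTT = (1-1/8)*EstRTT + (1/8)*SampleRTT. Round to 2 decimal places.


Given: EstRTT = 200 ms, SampleRTT = 100 ms, alpha = 1/8
New EstRTT = (1 - alpha) * EstRTT + alpha * SampleRTT
(7/8) * 200 = 175
(1/8) * 100 = 12.5
New EstRTT = 175 + 12.5 = 187.5 ms -> 187.50 ms (2 dp)

187.50


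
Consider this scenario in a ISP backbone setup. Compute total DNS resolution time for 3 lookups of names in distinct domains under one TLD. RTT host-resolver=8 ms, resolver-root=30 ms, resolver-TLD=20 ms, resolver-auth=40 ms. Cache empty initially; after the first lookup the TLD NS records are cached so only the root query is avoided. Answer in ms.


Lookup 1 (cold cache): local + root + TLD + auth = 8 + 30 + 20 + 40 = 98 ms
Lookups 2..3 (TLD NS cached -> skip root; new domain -> still ask TLD and auth): local + TLD + auth = 8 + 20 + 40 = 68 ms each
Remaining 2 lookups: 2 * 68 = 136 ms
Total = 98 + 136 = 234 ms

234


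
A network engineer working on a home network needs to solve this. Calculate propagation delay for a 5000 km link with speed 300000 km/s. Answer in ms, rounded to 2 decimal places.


Given: distance = 5000 km, speed = 300000 km/s
Delay = distance / speed = 5000 / 300000 seconds
Delay in ms = 5000 * 1000 / 300000
Delay = 16.6667 ms
Rounded to 2 dp = 16.67 ms

16.67


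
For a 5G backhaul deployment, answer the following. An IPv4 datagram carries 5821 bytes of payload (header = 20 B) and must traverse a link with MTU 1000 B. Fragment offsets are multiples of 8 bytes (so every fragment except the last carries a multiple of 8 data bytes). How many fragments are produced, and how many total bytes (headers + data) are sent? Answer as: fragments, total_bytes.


Max data per non-final fragment = floor((MTU - header)/8)*8 = floor((1000 - 20)/8)*8 = floor(980/8)*8 = 976 B
Final fragment needs no 8-byte alignment: it can carry up to MTU - header = 980 B
Non-final fragments needed = ceil((payload - 980) / 976) = ceil(4841/976) = ceil(4.9600) = 5
Number of fragments = 5 + 1 = 6
Fragment sizes (data): 5 * 976 B + 941 B (last, 941 <= 980 OK)
Total bytes sent = payload + n_frags * header = 5821 + 6*20 = 5821 + 120 = 5941 B

6, 5941


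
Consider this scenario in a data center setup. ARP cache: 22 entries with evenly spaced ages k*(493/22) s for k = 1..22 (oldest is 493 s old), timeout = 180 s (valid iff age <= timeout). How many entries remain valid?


Ages are k * 493/22 s for k = 1..22 (spacing = 22.4091 s).
Entry k is valid iff k * 493/22 <= 180 iff k <= 22 * 180 / 493 = 8.0325
n_valid = floor(8.0325) = 8
(n_stale = 22 - 8 = 14)

8


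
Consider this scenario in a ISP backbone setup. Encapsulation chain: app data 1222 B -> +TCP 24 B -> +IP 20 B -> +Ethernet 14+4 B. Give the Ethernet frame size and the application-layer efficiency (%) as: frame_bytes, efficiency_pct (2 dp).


TCP segment = 1222 + 24 = 1246 B
IP packet = 1246 + 20 = 1266 B
Ethernet frame = 1266 + 14 + 4 = 1284 B
Efficiency = app / frame = 1222 / 1284 = 0.951713 = 95.1713% -> 95.17% (2 dp)

1284, 95.17


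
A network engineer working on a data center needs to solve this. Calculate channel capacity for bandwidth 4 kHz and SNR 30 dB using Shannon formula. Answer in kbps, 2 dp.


Given: B = 4 kHz, SNR = 30 dB
SNR linear = 10^(30/10) = 1000
1 + SNR = 1001
log2(1001) = 9.9672262588
C = 4 * 1000 * 9.9672262588 = 39868.9050 bps
C = 39.868905 kbps -> 39.87 kbps (2 dp)

39.87


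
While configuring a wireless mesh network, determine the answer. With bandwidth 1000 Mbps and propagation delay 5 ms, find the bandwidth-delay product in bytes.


Given: bandwidth = 1000 Mbps, delay = 5 ms
BDP in bits = 1000 * 10^6 * 5 / 1000
BDP in bits = 5000000
BDP in bytes = 5000000 / 8 = 625000

625000


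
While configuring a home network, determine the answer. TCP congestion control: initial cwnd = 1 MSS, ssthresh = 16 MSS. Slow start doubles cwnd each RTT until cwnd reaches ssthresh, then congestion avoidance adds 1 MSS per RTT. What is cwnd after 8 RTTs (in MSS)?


RTT 0: cwnd = 1 MSS (initial)
RTT 1: cwnd = 2 MSS (slow start, doubled)
RTT 2: cwnd = 4 MSS (slow start, doubled)
RTT 3: cwnd = 8 MSS (slow start, doubled)
RTT 4: cwnd = 16 MSS (slow start, doubled)
RTT 5: cwnd = 17 MSS (congestion avoidance, +1)
RTT 6: cwnd = 18 MSS (congestion avoidance, +1)
RTT 7: cwnd = 19 MSS (congestion avoidance, +1)
RTT 8: cwnd = 20 MSS (congestion avoidance, +1)

20


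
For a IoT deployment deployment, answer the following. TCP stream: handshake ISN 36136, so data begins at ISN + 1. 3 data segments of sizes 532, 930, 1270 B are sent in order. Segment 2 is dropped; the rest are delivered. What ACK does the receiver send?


SYN uses sequence number 36136; first data byte = ISN + 1 = 36137.
Segment 1: SEQ = 36137, len = 532 B, covers [36137, 36668]
Segment 2: SEQ = 36669, len = 930 B, covers [36669, 37598] [LOST]
Segment 3: SEQ = 37599, len = 1270 B, covers [37599, 38868]
In-order data received: bytes [36137, 36668] (segments 1..1).
Segment 2 missing -> gap begins at byte 36669; later segments buffered out of order.
Cumulative ACK = next expected in-order byte = 36137 + 532 = 36669

36669


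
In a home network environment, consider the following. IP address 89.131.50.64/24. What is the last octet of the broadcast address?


Given: IP = 89.131.50.64, prefix = /24
Host bits = 32 - 24 = 8
Network last octet = 64 AND mask = 0
Host part size = 2^8 - 1 = 255
Broadcast last octet = 0 OR 255 = 255

255


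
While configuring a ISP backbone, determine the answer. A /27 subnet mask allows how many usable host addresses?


Given: subnet mask /27
Host bits = 32 - 27 = 5
Total addresses = 2^5 = 32
Usable hosts = 32 - 2 (network + broadcast) = 30

30


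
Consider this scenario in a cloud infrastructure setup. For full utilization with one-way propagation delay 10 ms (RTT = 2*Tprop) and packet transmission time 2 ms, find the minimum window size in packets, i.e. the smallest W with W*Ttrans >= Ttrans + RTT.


Given: Ttrans = 2 ms, RTT = 20 ms (= 2 * Tprop, Tprop = 10 ms)
Time until first ACK returns = Ttrans + RTT = 2 + 20 = 22 ms
Need W * Ttrans >= Ttrans + RTT  ->  W >= (Ttrans + RTT) / Ttrans
(Ttrans + RTT) / Ttrans = 22 / 2 = 11
W_min = ceil(11) = 11

11


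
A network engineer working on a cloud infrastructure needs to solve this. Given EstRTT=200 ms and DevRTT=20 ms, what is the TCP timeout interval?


Given: EstRTT = 200 ms, DevRTT = 20 ms
Timeout = EstRTT + 4 * DevRTT
4 * DevRTT = 4 * 20 = 80
Timeout = 200 + 80 = 280 ms

280


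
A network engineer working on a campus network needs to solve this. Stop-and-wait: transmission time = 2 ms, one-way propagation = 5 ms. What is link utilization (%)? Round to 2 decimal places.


Given: Ttrans = 2 ms, Tprop = 5 ms
RTT = 2 * Tprop = 2 * 5 = 10 ms
U = Ttrans / (Ttrans + RTT)
U = 2 / (2 + 10)
U = 2 / 12 = 0.166667
U% = 16.67%

16.67


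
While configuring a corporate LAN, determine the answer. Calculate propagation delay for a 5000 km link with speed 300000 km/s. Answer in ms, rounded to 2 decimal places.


Given: distance = 5000 km, speed = 300000 km/s
Delay = distance / speed = 5000 / 300000 seconds
Delay in ms = 5000 * 1000 / 300000
Delay = 16.6667 ms
Rounded to 2 dp = 16.67 ms

16.67


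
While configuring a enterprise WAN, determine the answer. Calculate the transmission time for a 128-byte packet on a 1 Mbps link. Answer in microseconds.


Given: packet = 128 bytes, bandwidth = 1 Mbps
Packet in bits = 128 * 8 = 1024 bits
Bandwidth = 1 * 10^6 = 1000000 bps
Time = 1024 / 1000000 seconds
Time in us = 1024 * 10^6 / 1000000 = 1024

1024


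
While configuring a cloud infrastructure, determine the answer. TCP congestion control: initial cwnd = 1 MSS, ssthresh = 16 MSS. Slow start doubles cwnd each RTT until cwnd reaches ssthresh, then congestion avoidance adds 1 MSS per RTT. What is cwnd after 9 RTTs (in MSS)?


RTT 0: cwnd = 1 MSS (initial)
RTT 1: cwnd = 2 MSS (slow start, doubled)
RTT 2: cwnd = 4 MSS (slow start, doubled)
RTT 3: cwnd = 8 MSS (slow start, doubled)
RTT 4: cwnd = 16 MSS (slow start, doubled)
RTT 5: cwnd = 17 MSS (congestion avoidance, +1)
RTT 6: cwnd = 18 MSS (congestion avoidance, +1)
RTT 7: cwnd = 19 MSS (congestion avoidance, +1)
RTT 8: cwnd = 20 MSS (congestion avoidance, +1)
RTT 9: cwnd = 21 MSS (congestion avoidance, +1)

21


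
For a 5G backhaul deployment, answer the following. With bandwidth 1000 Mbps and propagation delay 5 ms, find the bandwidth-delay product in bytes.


Given: bandwidth = 1000 Mbps, delay = 5 ms
BDP in bits = 1000 * 10^6 * 5 / 1000
BDP in bits = 5000000
BDP in bytes = 5000000 / 8 = 625000

625000


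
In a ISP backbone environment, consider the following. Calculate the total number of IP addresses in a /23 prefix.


Given: CIDR prefix /23
Host bits = 32 - 23 = 9
Total addresses = 2^9 = 512

512


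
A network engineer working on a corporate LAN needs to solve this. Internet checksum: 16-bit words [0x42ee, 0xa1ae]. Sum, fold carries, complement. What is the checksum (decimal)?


Given words: [0x42ee, 0xa1ae]
Step 1: Sum all words
Raw sum = 17134 + 41390 = 58524
One's complement = ~58524 & 0xFFFF = 7011

7011


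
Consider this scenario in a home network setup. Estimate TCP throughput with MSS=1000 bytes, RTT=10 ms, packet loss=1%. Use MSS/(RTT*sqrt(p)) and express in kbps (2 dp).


Given: MSS = 1000 bytes, RTT = 10 ms, loss = 1%
RTT in seconds = 10 / 1000 = 0.01
Loss rate = 1% = 0.01
sqrt(loss) = sqrt(0.01) = 0.1
Throughput (bytes/s) = 1000 / (0.01 * 0.1) = 1000000.0000
Throughput (kbps) = 1000000.0000 * 8 / 1000 = 8000.000000 -> 8000.00 kbps (2 dp)

8000.00


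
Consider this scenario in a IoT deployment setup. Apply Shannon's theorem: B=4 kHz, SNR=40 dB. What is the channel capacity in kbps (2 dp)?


Given: B = 4 kHz, SNR = 40 dB
SNR linear = 10^(40/10) = 10000
1 + SNR = 10001
log2(10001) = 13.2878566418
C = 4 * 1000 * 13.2878566418 = 53151.4266 bps
C = 53.151427 kbps -> 53.15 kbps (2 dp)

53.15


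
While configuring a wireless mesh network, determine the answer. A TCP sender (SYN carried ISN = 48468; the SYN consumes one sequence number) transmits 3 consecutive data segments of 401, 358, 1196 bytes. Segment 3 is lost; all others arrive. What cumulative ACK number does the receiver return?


SYN uses sequence number 48468; first data byte = ISN + 1 = 48469.
Segment 1: SEQ = 48469, len = 401 B, covers [48469, 48869]
Segment 2: SEQ = 48870, len = 358 B, covers [48870, 49227]
Segment 3: SEQ = 49228, len = 1196 B, covers [49228, 50423] [LOST]
In-order data received: bytes [48469, 49227] (segments 1..2).
Segment 3 missing -> gap begins at byte 49228.
Cumulative ACK = next expected in-order byte = 48469 + 401 + 358 = 49228

49228


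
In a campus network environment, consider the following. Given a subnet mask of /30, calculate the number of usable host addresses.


Given: subnet mask /30
Host bits = 32 - 30 = 2
Total addresses = 2^2 = 4
Usable hosts = 4 - 2 (network + broadcast) = 2

2


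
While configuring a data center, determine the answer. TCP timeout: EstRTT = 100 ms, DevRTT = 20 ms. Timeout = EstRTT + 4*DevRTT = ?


Given: EstRTT = 100 ms, DevRTT = 20 ms
Timeout = EstRTT + 4 * DevRTT
4 * DevRTT = 4 * 20 = 80
Timeout = 100 + 80 = 180 ms

180


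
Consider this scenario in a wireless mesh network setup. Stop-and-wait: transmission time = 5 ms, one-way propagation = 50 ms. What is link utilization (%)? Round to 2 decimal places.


Given: Ttrans = 5 ms, Tprop = 50 ms
RTT = 2 * Tprop = 2 * 50 = 100 ms
U = Ttrans / (Ttrans + RTT)
U = 5 / (5 + 100)
U = 5 / 105 = 0.047619
U% = 4.76%

4.76


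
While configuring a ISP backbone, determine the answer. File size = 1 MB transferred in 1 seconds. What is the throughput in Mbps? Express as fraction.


Given: file = 1 MB, time = 1 s
File in Mb = 1 * 8 = 8 Mb
Throughput = 8 / 1 Mbps
Throughput = 8 Mbps

8


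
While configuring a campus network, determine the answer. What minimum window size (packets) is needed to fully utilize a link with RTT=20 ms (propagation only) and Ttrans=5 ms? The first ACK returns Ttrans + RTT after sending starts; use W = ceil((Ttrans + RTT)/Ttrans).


Given: Ttrans = 5 ms, RTT = 20 ms (= 2 * Tprop, Tprop = 10 ms)
Time until first ACK returns = Ttrans + RTT = 5 + 20 = 25 ms
Need W * Ttrans >= Ttrans + RTT  ->  W >= (Ttrans + RTT) / Ttrans
(Ttrans + RTT) / Ttrans = 25 / 5 = 5
W_min = ceil(5) = 5

5


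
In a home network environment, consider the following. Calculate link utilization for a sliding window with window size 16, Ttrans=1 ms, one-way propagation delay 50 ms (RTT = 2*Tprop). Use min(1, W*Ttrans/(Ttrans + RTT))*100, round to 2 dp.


Given: W = 16, Ttrans = 1 ms, RTT = 100 ms (= 2 * Tprop, Tprop = 50 ms)
Cycle time = Ttrans + RTT = 1 + 100 = 101 ms (first packet sent until its ACK returns)
W * Ttrans = 16 * 1 = 16 ms of sending per cycle
W * Ttrans / (Ttrans + RTT) = 16 / 101 = 0.158416
U = min(1, 0.158416) = 0.158416
U% = 15.84%

15.84


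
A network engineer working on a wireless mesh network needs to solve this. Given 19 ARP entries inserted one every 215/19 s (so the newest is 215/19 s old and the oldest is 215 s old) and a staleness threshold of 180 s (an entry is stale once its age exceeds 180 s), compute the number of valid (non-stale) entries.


Ages are k * 215/19 s for k = 1..19 (spacing = 11.3158 s).
Entry k is valid iff k * 215/19 <= 180 iff k <= 19 * 180 / 215 = 15.9070
n_valid = floor(15.9070) = 15
(n_stale = 19 - 15 = 4)

15


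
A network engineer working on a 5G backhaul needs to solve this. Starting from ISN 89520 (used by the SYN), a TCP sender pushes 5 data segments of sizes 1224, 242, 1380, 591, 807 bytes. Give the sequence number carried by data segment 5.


The SYN occupies sequence number ISN = 89520, so the first data byte is ISN + 1 = 89521.
SEQ of data segment i = (ISN + 1) + sum of payload sizes of segments 1..i-1.
Segment 1: SEQ = 89521, payload = 1224 bytes
Segment 2: SEQ = 90745, payload = 242 bytes
Segment 3: SEQ = 90987, payload = 1380 bytes
Segment 4: SEQ = 92367, payload = 591 bytes
Segment 5: SEQ = 92958, payload = 807 bytes
SEQ of segment 5 = 89521 + 1224 + 242 + 1380 + 591 = 92958

92958


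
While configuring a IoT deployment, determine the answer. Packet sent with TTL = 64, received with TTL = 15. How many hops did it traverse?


Given: initial TTL = 64, received TTL = 15
Hops = initial TTL - received TTL
Hops = 64 - 15 = 49

49


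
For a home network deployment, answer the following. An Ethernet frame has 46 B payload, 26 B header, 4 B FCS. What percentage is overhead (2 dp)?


Given: payload = 46 B, header = 26 B, trailer = 4 B
Overhead bytes = header + trailer = 26 + 4 = 30
Total frame = payload + overhead = 46 + 30 = 76
Overhead % = 30 / 76 * 100 = 39.4737% -> 39.47% (2 dp)

39.47


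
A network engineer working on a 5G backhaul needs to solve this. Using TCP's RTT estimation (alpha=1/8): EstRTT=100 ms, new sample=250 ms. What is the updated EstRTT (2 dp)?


Given: EstRTT = 100 ms, SampleRTT = 250 ms, alpha = 1/8
New EstRTT = (1 - alpha) * EstRTT + alpha * SampleRTT
(7/8) * 100 = 87.5
(1/8) * 250 = 31.25
New EstRTT = 87.5 + 31.25 = 118.75 ms -> 118.75 ms (2 dp)

118.75


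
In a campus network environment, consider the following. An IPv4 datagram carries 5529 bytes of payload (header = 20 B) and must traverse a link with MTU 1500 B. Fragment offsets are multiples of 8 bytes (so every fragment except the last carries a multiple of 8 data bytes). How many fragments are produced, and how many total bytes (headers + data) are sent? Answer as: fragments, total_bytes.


Max data per non-final fragment = floor((MTU - header)/8)*8 = floor((1500 - 20)/8)*8 = floor(1480/8)*8 = 1480 B
Final fragment needs no 8-byte alignment: it can carry up to MTU - header = 1480 B
Non-final fragments needed = ceil((payload - 1480) / 1480) = ceil(4049/1480) = ceil(2.7358) = 3
Number of fragments = 3 + 1 = 4
Fragment sizes (data): 3 * 1480 B + 1089 B (last, 1089 <= 1480 OK)
Total bytes sent = payload + n_frags * header = 5529 + 4*20 = 5529 + 80 = 5609 B

4, 5609


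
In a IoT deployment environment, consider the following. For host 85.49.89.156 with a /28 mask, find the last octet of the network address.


Given: IP = 85.49.89.156, prefix = /28
Subnet mask = 255.255.255.240
Last octet of IP: 156
Last octet of mask: 240
Network last octet = 156 AND 240 = 144

144


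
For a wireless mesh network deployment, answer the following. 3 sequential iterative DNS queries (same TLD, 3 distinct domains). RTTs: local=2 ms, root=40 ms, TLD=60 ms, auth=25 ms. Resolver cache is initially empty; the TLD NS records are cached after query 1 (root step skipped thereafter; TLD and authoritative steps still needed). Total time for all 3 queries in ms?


Lookup 1 (cold cache): local + root + TLD + auth = 2 + 40 + 60 + 25 = 127 ms
Lookups 2..3 (TLD NS cached -> skip root; new domain -> still ask TLD and auth): local + TLD + auth = 2 + 60 + 25 = 87 ms each
Remaining 2 lookups: 2 * 87 = 174 ms
Total = 127 + 174 = 301 ms

301


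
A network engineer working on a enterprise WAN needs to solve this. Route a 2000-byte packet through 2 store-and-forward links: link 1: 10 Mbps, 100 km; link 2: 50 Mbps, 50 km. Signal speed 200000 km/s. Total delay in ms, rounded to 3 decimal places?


Packet = 2000 bytes = 16000 bits. Store-and-forward: sum (t_trans + t_prop) per link.
Link 1: t_trans = 16000/(10*10^6) s = 1.6000 ms; t_prop = 100/200000 s = 0.5000 ms; subtotal = 2.1000 ms
Link 2: t_trans = 16000/(50*10^6) s = 0.3200 ms; t_prop = 50/200000 s = 0.2500 ms; subtotal = 0.5700 ms
End-to-end = 2.1000 + 0.5700 = 2.6700 ms -> 2.670 ms (3 dp)

2.670


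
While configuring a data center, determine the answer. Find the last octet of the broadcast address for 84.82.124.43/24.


Given: IP = 84.82.124.43, prefix = /24
Host bits = 32 - 24 = 8
Network last octet = 43 AND mask = 0
Host part size = 2^8 - 1 = 255
Broadcast last octet = 0 OR 255 = 255

255


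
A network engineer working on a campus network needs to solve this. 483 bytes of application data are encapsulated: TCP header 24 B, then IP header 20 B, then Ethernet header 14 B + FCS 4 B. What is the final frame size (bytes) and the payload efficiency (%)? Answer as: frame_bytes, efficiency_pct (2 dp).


TCP segment = 483 + 24 = 507 B
IP packet = 507 + 20 = 527 B
Ethernet frame = 527 + 14 + 4 = 545 B
Efficiency = app / frame = 483 / 545 = 0.886239 = 88.6239% -> 88.62% (2 dp)

545, 88.62


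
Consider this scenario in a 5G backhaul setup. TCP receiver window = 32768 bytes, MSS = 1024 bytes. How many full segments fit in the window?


Given: RWND = 32768 bytes, MSS = 1024 bytes
Full segments = floor(RWND / MSS)
Full segments = floor(32768 / 1024)
Full segments = floor(32.0) = 32

32


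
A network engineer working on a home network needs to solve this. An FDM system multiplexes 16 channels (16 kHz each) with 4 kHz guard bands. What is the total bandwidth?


Given: 16 channels, 16 kHz each, guard = 4 kHz
Channel bandwidth = 16 * 16 = 256 kHz
Guard bands = 15 gaps * 4 kHz = 60 kHz
Total = 256 + 60 = 316 kHz

316


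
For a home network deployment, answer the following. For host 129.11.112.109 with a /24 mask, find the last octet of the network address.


Given: IP = 129.11.112.109, prefix = /24
Subnet mask = 255.255.255.0
Last octet of IP: 109
Last octet of mask: 0
Network last octet = 109 AND 0 = 0

0


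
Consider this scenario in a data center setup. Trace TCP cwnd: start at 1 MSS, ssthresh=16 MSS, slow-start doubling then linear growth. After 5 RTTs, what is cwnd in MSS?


RTT 0: cwnd = 1 MSS (initial)
RTT 1: cwnd = 2 MSS (slow start, doubled)
RTT 2: cwnd = 4 MSS (slow start, doubled)
RTT 3: cwnd = 8 MSS (slow start, doubled)
RTT 4: cwnd = 16 MSS (slow start, doubled)
RTT 5: cwnd = 17 MSS (congestion avoidance, +1)

17


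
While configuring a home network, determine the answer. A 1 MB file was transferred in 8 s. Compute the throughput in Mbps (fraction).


Given: file = 1 MB, time = 8 s
File in Mb = 1 * 8 = 8 Mb
Throughput = 8 / 8 Mbps
Throughput = 1 Mbps

1


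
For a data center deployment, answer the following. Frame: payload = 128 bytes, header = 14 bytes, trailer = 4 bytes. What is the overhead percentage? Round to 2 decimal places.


Given: payload = 128 B, header = 14 B, trailer = 4 B
Overhead bytes = header + trailer = 14 + 4 = 18
Total frame = payload + overhead = 128 + 18 = 146
Overhead % = 18 / 146 * 100 = 12.3288% -> 12.33% (2 dp)

12.33


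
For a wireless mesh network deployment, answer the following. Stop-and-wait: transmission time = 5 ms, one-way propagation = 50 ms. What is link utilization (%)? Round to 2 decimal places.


Given: Ttrans = 5 ms, Tprop = 50 ms
RTT = 2 * Tprop = 2 * 50 = 100 ms
U = Ttrans / (Ttrans + RTT)
U = 5 / (5 + 100)
U = 5 / 105 = 0.047619
U% = 4.76%

4.76


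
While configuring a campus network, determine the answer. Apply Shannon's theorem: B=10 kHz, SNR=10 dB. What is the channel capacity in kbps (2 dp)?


Given: B = 10 kHz, SNR = 10 dB
SNR linear = 10^(10/10) = 10
1 + SNR = 11
log2(11) = 3.4594316186
C = 10 * 1000 * 3.4594316186 = 34594.3162 bps
C = 34.594316 kbps -> 34.59 kbps (2 dp)

34.59


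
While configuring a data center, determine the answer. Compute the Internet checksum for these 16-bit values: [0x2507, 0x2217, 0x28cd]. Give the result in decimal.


Given words: [0x2507, 0x2217, 0x28cd]
Step 1: Sum all words
Raw sum = 9479 + 8727 + 10445 = 28651
One's complement = ~28651 & 0xFFFF = 36884

36884


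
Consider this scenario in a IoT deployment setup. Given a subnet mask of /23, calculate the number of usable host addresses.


Given: subnet mask /23
Host bits = 32 - 23 = 9
Total addresses = 2^9 = 512
Usable hosts = 512 - 2 (network + broadcast) = 510

510


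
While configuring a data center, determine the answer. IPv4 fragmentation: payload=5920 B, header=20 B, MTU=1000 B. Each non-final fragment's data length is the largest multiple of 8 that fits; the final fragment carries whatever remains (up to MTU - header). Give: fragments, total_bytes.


Max data per non-final fragment = floor((MTU - header)/8)*8 = floor((1000 - 20)/8)*8 = floor(980/8)*8 = 976 B
Final fragment needs no 8-byte alignment: it can carry up to MTU - header = 980 B
Non-final fragments needed = ceil((payload - 980) / 976) = ceil(4940/976) = ceil(5.0615) = 6
Number of fragments = 6 + 1 = 7
Fragment sizes (data): 6 * 976 B + 64 B (last, 64 <= 980 OK)
Total bytes sent = payload + n_frags * header = 5920 + 7*20 = 5920 + 140 = 6060 B

7, 6060


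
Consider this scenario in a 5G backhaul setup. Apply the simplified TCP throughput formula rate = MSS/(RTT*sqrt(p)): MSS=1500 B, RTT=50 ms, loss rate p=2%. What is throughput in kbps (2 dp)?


Given: MSS = 1500 bytes, RTT = 50 ms, loss = 2%
RTT in seconds = 50 / 1000 = 0.05
Loss rate = 2% = 0.02
sqrt(loss) = sqrt(0.02) = 0.141421356237
Throughput (bytes/s) = 1500 / (0.05 * 0.141421356237) = 212132.0344
Throughput (kbps) = 212132.0344 * 8 / 1000 = 1697.056275 -> 1697.06 kbps (2 dp)

1697.06


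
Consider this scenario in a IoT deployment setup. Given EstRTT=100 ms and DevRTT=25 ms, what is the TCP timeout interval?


Given: EstRTT = 100 ms, DevRTT = 25 ms
Timeout = EstRTT + 4 * DevRTT
4 * DevRTT = 4 * 25 = 100
Timeout = 100 + 100 = 200 ms

200


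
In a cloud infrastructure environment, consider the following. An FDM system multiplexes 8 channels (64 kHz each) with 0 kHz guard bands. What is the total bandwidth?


Given: 8 channels, 64 kHz each, guard = 0 kHz
Channel bandwidth = 8 * 64 = 512 kHz
Guard bands = 7 gaps * 0 kHz = 0 kHz
Total = 512 + 0 = 512 kHz

512


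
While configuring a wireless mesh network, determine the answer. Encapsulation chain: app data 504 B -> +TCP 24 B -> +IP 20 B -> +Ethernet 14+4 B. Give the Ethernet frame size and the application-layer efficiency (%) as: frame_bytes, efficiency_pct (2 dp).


TCP segment = 504 + 24 = 528 B
IP packet = 528 + 20 = 548 B
Ethernet frame = 548 + 14 + 4 = 566 B
Efficiency = app / frame = 504 / 566 = 0.890459 = 89.0459% -> 89.05% (2 dp)

566, 89.05


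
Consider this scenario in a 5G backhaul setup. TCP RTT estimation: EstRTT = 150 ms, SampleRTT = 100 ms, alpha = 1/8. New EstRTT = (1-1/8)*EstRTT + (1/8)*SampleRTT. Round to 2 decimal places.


Given: EstRTT = 150 ms, SampleRTT = 100 ms, alpha = 1/8
New EstRTT = (1 - alpha) * EstRTT + alpha * SampleRTT
(7/8) * 150 = 131.25
(1/8) * 100 = 12.5
New EstRTT = 131.25 + 12.5 = 143.75 ms -> 143.75 ms (2 dp)

143.75


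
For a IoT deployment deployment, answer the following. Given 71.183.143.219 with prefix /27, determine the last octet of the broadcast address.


Given: IP = 71.183.143.219, prefix = /27
Host bits = 32 - 27 = 5
Network last octet = 219 AND mask = 192
Host part size = 2^5 - 1 = 31
Broadcast last octet = 192 OR 31 = 223

223


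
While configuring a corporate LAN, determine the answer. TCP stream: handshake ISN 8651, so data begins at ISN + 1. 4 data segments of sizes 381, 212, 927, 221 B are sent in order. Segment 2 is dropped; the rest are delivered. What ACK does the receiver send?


SYN uses sequence number 8651; first data byte = ISN + 1 = 8652.
Segment 1: SEQ = 8652, len = 381 B, covers [8652, 9032]
Segment 2: SEQ = 9033, len = 212 B, covers [9033, 9244] [LOST]
Segment 3: SEQ = 9245, len = 927 B, covers [9245, 10171]
Segment 4: SEQ = 10172, len = 221 B, covers [10172, 10392]
In-order data received: bytes [8652, 9032] (segments 1..1).
Segment 2 missing -> gap begins at byte 9033; later segments buffered out of order.
Cumulative ACK = next expected in-order byte = 8652 + 381 = 9033

9033


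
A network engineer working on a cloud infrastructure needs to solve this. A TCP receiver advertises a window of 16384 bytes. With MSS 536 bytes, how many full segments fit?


Given: RWND = 16384 bytes, MSS = 536 bytes
Full segments = floor(RWND / MSS)
Full segments = floor(16384 / 536)
Full segments = floor(30.5672) = 30

30


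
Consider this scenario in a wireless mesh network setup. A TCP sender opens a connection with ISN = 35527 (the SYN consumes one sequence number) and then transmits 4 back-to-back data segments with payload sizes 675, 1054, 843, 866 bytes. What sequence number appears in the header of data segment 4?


The SYN occupies sequence number ISN = 35527, so the first data byte is ISN + 1 = 35528.
SEQ of data segment i = (ISN + 1) + sum of payload sizes of segments 1..i-1.
Segment 1: SEQ = 35528, payload = 675 bytes
Segment 2: SEQ = 36203, payload = 1054 bytes
Segment 3: SEQ = 37257, payload = 843 bytes
Segment 4: SEQ = 38100, payload = 866 bytes
SEQ of segment 4 = 35528 + 675 + 1054 + 843 = 38100

38100


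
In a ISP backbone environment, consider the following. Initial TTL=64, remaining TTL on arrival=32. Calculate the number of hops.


Given: initial TTL = 64, received TTL = 32
Hops = initial TTL - received TTL
Hops = 64 - 32 = 32

32


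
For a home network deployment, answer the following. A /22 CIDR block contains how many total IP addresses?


Given: CIDR prefix /22
Host bits = 32 - 22 = 10
Total addresses = 2^10 = 1024

1024


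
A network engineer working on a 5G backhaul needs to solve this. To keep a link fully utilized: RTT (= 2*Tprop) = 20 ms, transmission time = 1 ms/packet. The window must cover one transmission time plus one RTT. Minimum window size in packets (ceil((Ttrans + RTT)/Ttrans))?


Given: Ttrans = 1 ms, RTT = 20 ms (= 2 * Tprop, Tprop = 10 ms)
Time until first ACK returns = Ttrans + RTT = 1 + 20 = 21 ms
Need W * Ttrans >= Ttrans + RTT  ->  W >= (Ttrans + RTT) / Ttrans
(Ttrans + RTT) / Ttrans = 21 / 1 = 21
W_min = ceil(21) = 21

21


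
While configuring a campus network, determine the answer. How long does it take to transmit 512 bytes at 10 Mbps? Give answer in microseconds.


Given: packet = 512 bytes, bandwidth = 10 Mbps
Packet in bits = 512 * 8 = 4096 bits
Bandwidth = 10 * 10^6 = 10000000 bps
Time = 4096 / 10000000 seconds
Time in us = 4096 * 10^6 / 10000000 = 409.6

409.6


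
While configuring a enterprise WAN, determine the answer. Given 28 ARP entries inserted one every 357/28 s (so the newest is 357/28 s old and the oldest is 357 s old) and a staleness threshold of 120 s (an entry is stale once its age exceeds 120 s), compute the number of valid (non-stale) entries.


Ages are k * 357/28 s for k = 1..28 (spacing = 12.7500 s).
Entry k is valid iff k * 357/28 <= 120 iff k <= 28 * 120 / 357 = 9.4118
n_valid = floor(9.4118) = 9
(n_stale = 28 - 9 = 19)

9


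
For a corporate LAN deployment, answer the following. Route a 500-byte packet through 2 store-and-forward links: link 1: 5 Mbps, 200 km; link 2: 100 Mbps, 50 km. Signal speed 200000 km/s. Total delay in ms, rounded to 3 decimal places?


Packet = 500 bytes = 4000 bits. Store-and-forward: sum (t_trans + t_prop) per link.
Link 1: t_trans = 4000/(5*10^6) s = 0.8000 ms; t_prop = 200/200000 s = 1.0000 ms; subtotal = 1.8000 ms
Link 2: t_trans = 4000/(100*10^6) s = 0.0400 ms; t_prop = 50/200000 s = 0.2500 ms; subtotal = 0.2900 ms
End-to-end = 1.8000 + 0.2900 = 2.0900 ms -> 2.090 ms (3 dp)

2.090
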